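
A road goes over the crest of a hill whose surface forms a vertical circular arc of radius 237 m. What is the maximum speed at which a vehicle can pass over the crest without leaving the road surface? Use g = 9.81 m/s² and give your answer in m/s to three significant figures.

At the crest the centre of the circle is below the vehicle, so the net downward (centripetal) force is mg − N = mv²/r.
The vehicle leaves the road when N → 0, giving v_max = √(g r) = √(9.81 × 237) = 48.22 m/s.

48.2 m/s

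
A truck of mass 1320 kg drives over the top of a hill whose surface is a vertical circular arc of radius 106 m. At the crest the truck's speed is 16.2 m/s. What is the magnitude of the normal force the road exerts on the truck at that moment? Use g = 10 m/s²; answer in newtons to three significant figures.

9930 N

At the crest the centripetal acceleration points downward (toward the centre of the arc), so mg − N = mv²/r.
N = m(g − v²/r) = 1320 × (10.0 − (16.2)²/106) = 1320 × (10.0 − 2.476) = 1320 × 7.524 = 9932 N.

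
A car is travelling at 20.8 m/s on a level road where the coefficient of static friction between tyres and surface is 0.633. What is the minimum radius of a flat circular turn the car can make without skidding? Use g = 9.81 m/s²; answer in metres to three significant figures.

69.7 m

At the limit, μ_s m g = m v²/r, so r_min = v²/(μ_s g) = (20.8)²/(0.633 × 9.81) = 432.6/6.210 = 69.67 m.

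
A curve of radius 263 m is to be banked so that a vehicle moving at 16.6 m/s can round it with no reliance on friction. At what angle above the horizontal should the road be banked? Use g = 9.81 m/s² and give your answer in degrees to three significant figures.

With no friction, the horizontal component of the normal force provides the centripetal force: N sinθ = mv²/r, while N cosθ = mg vertically.
Dividing: tanθ = v²/(r g) = (16.6)²/(263 × 9.81) = 275.6/2580 = 0.1068.
θ = arctan(0.1068) = 6.096°.

6.10°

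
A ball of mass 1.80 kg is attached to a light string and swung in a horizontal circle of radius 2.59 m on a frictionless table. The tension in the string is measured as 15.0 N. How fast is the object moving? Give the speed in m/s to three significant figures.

4.65 m/s

T = m v²/r ⇒ v = √(T r / m) = √(15.0 × 2.59 / 1.80) = √21.58 = 4.646 m/s.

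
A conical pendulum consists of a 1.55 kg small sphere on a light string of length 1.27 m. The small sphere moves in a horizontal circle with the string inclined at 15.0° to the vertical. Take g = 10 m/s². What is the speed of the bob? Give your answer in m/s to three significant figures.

The radius of the circle is r = L sinθ = 1.27 × sin 15.0° = 0.3287 m.
Horizontally T sinθ = mv²/r and vertically T cosθ = mg, so tanθ = v²/(rg).
v = √(r g tanθ) = √(0.3287 × 10.0 × 0.2679) = √0.8807 = 0.9385 m/s.

0.938 m/s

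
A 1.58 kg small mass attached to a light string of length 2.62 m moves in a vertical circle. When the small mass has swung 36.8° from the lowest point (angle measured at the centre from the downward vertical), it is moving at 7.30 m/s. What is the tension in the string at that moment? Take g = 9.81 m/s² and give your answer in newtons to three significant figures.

44.5 N

Take the radial direction toward the centre of the circle as positive. The component of the weight along the string toward the centre is −mg cos φ (φ measured from the bottom), so Newton's second law along the string gives T − mg cos φ = m v²/r.
cos 36.8° = 0.8007, so T = m(v²/r + g cos φ) = 1.58 × ((7.30)²/2.62 + 9.81 × 0.8007) = 1.58 × (20.34 + (7.855)) = 1.58 × 28.19 = 44.55 N.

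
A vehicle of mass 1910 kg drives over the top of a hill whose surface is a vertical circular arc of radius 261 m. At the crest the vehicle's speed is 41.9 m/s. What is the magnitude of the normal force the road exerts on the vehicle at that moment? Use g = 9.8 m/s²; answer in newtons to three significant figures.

5870 N

At the crest the centripetal acceleration points downward (toward the centre of the arc), so mg − N = mv²/r.
N = m(g − v²/r) = 1910 × (9.8 − (41.9)²/261) = 1910 × (9.8 − 6.726) = 1910 × 3.074 = 5870 N.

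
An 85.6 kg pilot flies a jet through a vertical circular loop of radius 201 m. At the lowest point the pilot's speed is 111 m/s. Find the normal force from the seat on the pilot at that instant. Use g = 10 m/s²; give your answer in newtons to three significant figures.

6100 N

At the lowest point, N points up (toward the centre) and the weight mg points down (away from the centre), so the net inward force is N − mg = mv²/r.
N = m(v²/r + g) = 85.6 × ((111)²/201 + 10.0) = 85.6 × (61.30 + 10.0) = 85.6 × 71.30 = 6103 N.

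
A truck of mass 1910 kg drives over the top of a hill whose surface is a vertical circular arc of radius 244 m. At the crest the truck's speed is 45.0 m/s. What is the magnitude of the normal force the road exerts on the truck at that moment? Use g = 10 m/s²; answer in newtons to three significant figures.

3250 N

At the crest the centripetal acceleration points downward (toward the centre of the arc), so mg − N = mv²/r.
N = m(g − v²/r) = 1910 × (10.0 − (45.0)²/244) = 1910 × (10.0 − 8.299) = 1910 × 1.701 = 3249 N.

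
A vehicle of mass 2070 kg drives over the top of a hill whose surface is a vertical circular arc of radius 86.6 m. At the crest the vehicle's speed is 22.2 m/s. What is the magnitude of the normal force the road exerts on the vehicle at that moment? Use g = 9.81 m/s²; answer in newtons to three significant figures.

8530 N

At the crest the centripetal acceleration points downward (toward the centre of the arc), so mg − N = mv²/r.
N = m(g − v²/r) = 2070 × (9.81 − (22.2)²/86.6) = 2070 × (9.81 − 5.691) = 2070 × 4.119 = 8526 N.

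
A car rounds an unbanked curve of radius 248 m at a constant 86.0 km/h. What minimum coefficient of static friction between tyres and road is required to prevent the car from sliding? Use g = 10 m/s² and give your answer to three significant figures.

v = 86.0/3.6 = 23.89 m/s.
Friction provides the centripetal force: μ_s m g = m v²/r, so μ_s = v²/(g r) = (23.89)²/(10.0 × 248) = 570.7/2480 = 0.2301.

0.230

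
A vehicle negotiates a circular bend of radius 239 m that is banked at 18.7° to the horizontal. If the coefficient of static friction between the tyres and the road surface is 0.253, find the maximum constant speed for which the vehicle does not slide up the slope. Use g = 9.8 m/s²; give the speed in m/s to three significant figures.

38.9 m/s

At the maximum speed, friction acts down the slope at its limiting value f = μN. Radially (horizontal, toward centre): N sinθ + μN cosθ = mv²/r. Vertically: N cosθ − μN sinθ = mg.
Dividing: v² = r g (sinθ + μcosθ)/(cosθ − μsinθ).
sinθ + μcosθ = 0.3206 + 0.253×0.9472 = 0.5603; cosθ − μsinθ = 0.9472 − 0.253×0.3206 = 0.8661.
v² = 239 × 9.8 × 0.5603/0.8661 = 1515 m²/s², so v = 38.92 m/s.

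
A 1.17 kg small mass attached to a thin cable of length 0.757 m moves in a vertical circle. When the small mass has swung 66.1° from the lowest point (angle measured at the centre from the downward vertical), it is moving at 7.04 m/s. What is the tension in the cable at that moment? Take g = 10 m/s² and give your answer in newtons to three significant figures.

Take the radial direction toward the centre of the circle as positive. The component of the weight along the string toward the centre is −mg cos φ (φ measured from the bottom), so Newton's second law along the string gives T − mg cos φ = m v²/r.
cos 66.1° = 0.4051, so T = m(v²/r + g cos φ) = 1.17 × ((7.04)²/0.757 + 10.0 × 0.4051) = 1.17 × (65.47 + (4.051)) = 1.17 × 69.52 = 81.34 N.

81.3 N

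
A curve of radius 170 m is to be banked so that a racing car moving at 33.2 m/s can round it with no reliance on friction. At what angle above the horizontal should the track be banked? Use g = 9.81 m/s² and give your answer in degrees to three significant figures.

33.5°

For a frictionless banked turn: horizontally N sinθ = mv²/r and vertically N cosθ = mg.
Dividing: tanθ = v²/(r g) = (33.2)²/(170 × 9.81) = 1102/1668 = 0.6609.
θ = arctan(0.6609) = 33.46°.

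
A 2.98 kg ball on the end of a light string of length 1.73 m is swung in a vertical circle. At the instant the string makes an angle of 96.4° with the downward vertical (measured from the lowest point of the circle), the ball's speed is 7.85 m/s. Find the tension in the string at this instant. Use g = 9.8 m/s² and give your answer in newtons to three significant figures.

Take the radial direction toward the centre of the circle as positive. The component of the weight along the string toward the centre is −mg cos φ (φ measured from the bottom), so Newton's second law along the string gives T − mg cos φ = m v²/r.
cos 96.4° = -0.1115, so T = m(v²/r + g cos φ) = 2.98 × ((7.85)²/1.73 + 9.8 × -0.1115) = 2.98 × (35.62 + (-1.092)) = 2.98 × 34.53 = 102.9 N.

103 N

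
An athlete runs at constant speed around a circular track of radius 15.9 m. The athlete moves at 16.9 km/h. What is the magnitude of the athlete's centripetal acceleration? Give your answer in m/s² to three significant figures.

1.39 m/s²

v = 16.9 km/h = 16.9/3.6 = 4.694 m/s.
a_c = v²/r = (4.694)²/15.9 = 22.04/15.9 = 1.386 m/s².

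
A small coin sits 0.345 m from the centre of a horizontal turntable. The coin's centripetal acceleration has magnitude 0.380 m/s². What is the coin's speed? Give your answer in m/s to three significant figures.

0.362 m/s

a_c = v²/r ⇒ v = √(a_c · r) = √(0.380 × 0.345) = √0.1311 = 0.3621 m/s.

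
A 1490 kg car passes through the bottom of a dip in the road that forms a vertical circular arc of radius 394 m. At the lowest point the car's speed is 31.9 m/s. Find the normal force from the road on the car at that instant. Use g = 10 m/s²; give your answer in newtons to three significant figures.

18700 N

At the lowest point, N points up (toward the centre) and the weight mg points down (away from the centre), so the net inward force is N − mg = mv²/r.
N = m(v²/r + g) = 1490 × ((31.9)²/394 + 10.0) = 1490 × (2.583 + 10.0) = 1490 × 12.58 = 18750 N.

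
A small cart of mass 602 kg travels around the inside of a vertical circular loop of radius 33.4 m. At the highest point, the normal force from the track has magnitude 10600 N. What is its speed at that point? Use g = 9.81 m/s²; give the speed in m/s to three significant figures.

30.3 m/s

At the top, N + mg = mv²/r, so v = √(r(N/m + g)) = √(33.4 × (10600/602 + 9.81)) = √(33.4 × 27.42) = √915.8 = 30.26 m/s.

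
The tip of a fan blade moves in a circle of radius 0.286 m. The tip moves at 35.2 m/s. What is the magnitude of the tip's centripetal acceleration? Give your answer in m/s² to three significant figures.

a_c = v²/r = (35.20)²/0.286 = 1239/0.286 = 4332 m/s².

4330 m/s²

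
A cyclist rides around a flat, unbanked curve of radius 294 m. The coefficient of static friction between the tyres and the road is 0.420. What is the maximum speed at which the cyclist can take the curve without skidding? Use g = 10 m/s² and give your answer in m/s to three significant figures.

35.1 m/s

On a flat curve, static friction is the only horizontal force, so it must supply the full centripetal force: μ_s m g = m v²/r.
Mass cancels: v_max = √(μ_s g r) = √(0.420 × 10.0 × 294) = √1235 = 35.14 m/s.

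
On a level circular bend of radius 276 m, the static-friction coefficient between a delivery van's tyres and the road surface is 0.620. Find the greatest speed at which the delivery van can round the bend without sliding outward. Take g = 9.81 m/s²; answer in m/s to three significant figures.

41.0 m/s

Friction provides the centripetal force on a flat curve. At maximum speed it is at its limiting value: μ_s m g = m v²/r.
Mass cancels: v_max = √(μ_s g r) = √(0.620 × 9.81 × 276) = √1679 = 40.97 m/s.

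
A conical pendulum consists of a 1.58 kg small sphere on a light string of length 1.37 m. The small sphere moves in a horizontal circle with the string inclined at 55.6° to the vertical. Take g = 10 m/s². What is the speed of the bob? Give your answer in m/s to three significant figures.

The radius of the circle is r = L sinθ = 1.37 × sin 55.6° = 1.130 m.
Horizontally T sinθ = mv²/r and vertically T cosθ = mg, so tanθ = v²/(rg).
v = √(r g tanθ) = √(1.130 × 10.0 × 1.460) = √16.51 = 4.063 m/s.

4.06 m/s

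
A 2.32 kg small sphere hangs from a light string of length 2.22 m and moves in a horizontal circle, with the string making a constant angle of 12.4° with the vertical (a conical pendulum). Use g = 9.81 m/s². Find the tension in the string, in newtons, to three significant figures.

23.3 N

Vertically the bob has no acceleration, so T cosθ = mg.
T = mg/cosθ = 2.32 × 9.81 / cos 12.4° = 22.76/0.9767 = 23.30 N.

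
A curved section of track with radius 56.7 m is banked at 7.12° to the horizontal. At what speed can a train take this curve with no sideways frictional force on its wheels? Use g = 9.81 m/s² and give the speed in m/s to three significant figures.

8.34 m/s

On a frictionless banked curve, N sinθ = mv²/r and N cosθ = mg, so tanθ = v²/(rg).
v = √(r g tanθ) = √(56.7 × 9.81 × tan 7.12°) = √(56.7 × 9.81 × 0.1249) = √69.48 = 8.335 m/s.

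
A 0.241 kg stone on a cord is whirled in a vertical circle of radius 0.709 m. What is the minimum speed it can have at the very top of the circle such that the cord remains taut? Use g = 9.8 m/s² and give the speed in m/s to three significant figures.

At the highest point the centre is directly below, so both the weight and T act inward: T + mg = mv²/r.
At minimum speed T → 0, so mg = mv_min²/r ⇒ v_min = √(g r) = √(9.8 × 0.709) = 2.636 m/s.

2.64 m/s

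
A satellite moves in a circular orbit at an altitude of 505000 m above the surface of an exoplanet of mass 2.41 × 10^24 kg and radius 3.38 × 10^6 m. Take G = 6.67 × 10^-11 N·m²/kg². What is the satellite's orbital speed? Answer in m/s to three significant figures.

6430 m/s

Orbital radius r = R + h = 3.38 × 10^6 + 505000 = 3.885 × 10^6 m.
Gravity supplies the centripetal force: G M m / r² = m v² / r, so v = √(GM/r).
v = √(6.67 × 10^-11 × 2.41 × 10^24 / 3.885 × 10^6) = √(4.138 × 10^7) = 6432 m/s.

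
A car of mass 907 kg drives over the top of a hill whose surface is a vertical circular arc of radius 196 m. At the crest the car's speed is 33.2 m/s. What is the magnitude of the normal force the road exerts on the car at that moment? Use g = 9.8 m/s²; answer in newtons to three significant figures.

3790 N

At the crest the centripetal acceleration points downward (toward the centre of the arc), so mg − N = mv²/r.
N = m(g − v²/r) = 907 × (9.8 − (33.2)²/196) = 907 × (9.8 − 5.624) = 907 × 4.176 = 3788 N.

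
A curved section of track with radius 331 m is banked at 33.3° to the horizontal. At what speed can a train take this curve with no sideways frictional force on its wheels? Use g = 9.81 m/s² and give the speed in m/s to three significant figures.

On a frictionless banked curve, N sinθ = mv²/r and N cosθ = mg, so tanθ = v²/(rg).
v = √(r g tanθ) = √(331 × 9.81 × tan 33.3°) = √(331 × 9.81 × 0.6569) = √2133 = 46.18 m/s.

46.2 m/s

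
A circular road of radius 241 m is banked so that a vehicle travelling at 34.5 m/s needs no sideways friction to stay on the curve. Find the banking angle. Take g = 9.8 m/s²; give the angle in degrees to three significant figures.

With no friction, the horizontal component of the normal force provides the centripetal force: N sinθ = mv²/r, while N cosθ = mg vertically.
Dividing: tanθ = v²/(r g) = (34.5)²/(241 × 9.8) = 1190/2362 = 0.5040.
θ = arctan(0.5040) = 26.75°.

26.7°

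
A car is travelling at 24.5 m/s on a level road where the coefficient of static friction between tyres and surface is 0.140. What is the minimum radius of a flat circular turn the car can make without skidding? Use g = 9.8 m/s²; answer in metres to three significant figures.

At the limit, μ_s m g = m v²/r, so r_min = v²/(μ_s g) = (24.5)²/(0.140 × 9.8) = 600.2/1.372 = 437.5 m.

437 m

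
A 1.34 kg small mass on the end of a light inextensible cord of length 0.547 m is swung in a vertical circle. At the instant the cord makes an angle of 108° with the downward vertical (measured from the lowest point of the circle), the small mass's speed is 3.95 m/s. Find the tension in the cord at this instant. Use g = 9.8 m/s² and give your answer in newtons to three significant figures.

Take the radial direction toward the centre of the circle as positive. The component of the weight along the string toward the centre is −mg cos φ (φ measured from the bottom), so Newton's second law along the string gives T − mg cos φ = m v²/r.
cos 108° = -0.3090, so T = m(v²/r + g cos φ) = 1.34 × ((3.95)²/0.547 + 9.8 × -0.3090) = 1.34 × (28.52 + (-3.028)) = 1.34 × 25.50 = 34.16 N.

34.2 N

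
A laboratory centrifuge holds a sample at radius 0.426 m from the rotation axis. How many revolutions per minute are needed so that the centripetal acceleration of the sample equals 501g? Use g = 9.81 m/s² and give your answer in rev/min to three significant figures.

1030 rev/min

Require ω²r = 501g, so ω = √(501 × 9.81/0.426) = 107.4 rad/s.
In rev/min: ω × 60/(2π) = 107.4 × 60/(2π) = 1026 rev/min.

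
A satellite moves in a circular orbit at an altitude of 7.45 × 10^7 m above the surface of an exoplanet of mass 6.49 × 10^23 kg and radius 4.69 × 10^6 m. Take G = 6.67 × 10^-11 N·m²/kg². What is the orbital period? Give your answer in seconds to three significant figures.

r = R + h = 4.69 × 10^6 + 7.45 × 10^7 = 7.919 × 10^7 m. Gravity provides the centripetal force: G M m / r² = m v² / r ⇒ v = √(GM/r) = 739.4 m/s.
T = 2πr/v = 2π × 7.919 × 10^7 / 739.4 = 673000 s.

673000 s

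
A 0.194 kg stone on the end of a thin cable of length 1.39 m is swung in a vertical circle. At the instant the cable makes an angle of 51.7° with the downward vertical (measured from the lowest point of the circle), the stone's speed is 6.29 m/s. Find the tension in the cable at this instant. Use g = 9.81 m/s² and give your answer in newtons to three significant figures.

Take the radial direction toward the centre of the circle as positive. The component of the weight along the string toward the centre is −mg cos φ (φ measured from the bottom), so Newton's second law along the string gives T − mg cos φ = m v²/r.
cos 51.7° = 0.6198, so T = m(v²/r + g cos φ) = 0.194 × ((6.29)²/1.39 + 9.81 × 0.6198) = 0.194 × (28.46 + (6.080)) = 0.194 × 34.54 = 6.701 N.

6.70 N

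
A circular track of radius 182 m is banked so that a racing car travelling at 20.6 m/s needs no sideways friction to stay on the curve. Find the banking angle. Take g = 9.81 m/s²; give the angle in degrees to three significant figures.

For a frictionless banked turn: horizontally N sinθ = mv²/r and vertically N cosθ = mg.
Dividing: tanθ = v²/(r g) = (20.6)²/(182 × 9.81) = 424.4/1785 = 0.2377.
θ = arctan(0.2377) = 13.37°.

13.4°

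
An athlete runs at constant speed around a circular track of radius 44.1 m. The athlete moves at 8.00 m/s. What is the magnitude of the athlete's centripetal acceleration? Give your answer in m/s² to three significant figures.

1.45 m/s²

a_c = v²/r = (8.000)²/44.1 = 64.00/44.1 = 1.451 m/s².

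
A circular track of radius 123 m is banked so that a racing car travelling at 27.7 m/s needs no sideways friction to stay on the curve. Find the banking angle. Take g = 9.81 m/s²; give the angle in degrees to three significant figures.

For a frictionless banked turn: horizontally N sinθ = mv²/r and vertically N cosθ = mg.
Dividing: tanθ = v²/(r g) = (27.7)²/(123 × 9.81) = 767.3/1207 = 0.6359.
θ = arctan(0.6359) = 32.45°.

32.5°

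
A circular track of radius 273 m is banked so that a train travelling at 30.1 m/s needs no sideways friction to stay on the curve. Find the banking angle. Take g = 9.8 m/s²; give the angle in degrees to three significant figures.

For a frictionless banked turn: horizontally N sinθ = mv²/r and vertically N cosθ = mg.
Dividing: tanθ = v²/(r g) = (30.1)²/(273 × 9.8) = 906.0/2675 = 0.3386.
θ = arctan(0.3386) = 18.71°.

18.7°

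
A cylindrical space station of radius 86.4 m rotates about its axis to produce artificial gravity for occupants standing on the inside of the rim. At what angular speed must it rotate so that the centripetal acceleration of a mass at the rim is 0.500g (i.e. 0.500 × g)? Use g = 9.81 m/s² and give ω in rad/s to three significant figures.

0.238 rad/s

Centripetal acceleration a_c = ω²r. Setting ω²r = 0.500g:
ω = √(0.500g / r) = √(0.500 × 9.81 / 86.4) = √0.05677 = 0.2383 rad/s.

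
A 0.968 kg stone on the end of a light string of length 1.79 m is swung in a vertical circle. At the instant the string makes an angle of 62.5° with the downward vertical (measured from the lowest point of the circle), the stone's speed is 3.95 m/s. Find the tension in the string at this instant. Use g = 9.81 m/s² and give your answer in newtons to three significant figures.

Take the radial direction toward the centre of the circle as positive. The component of the weight along the string toward the centre is −mg cos φ (φ measured from the bottom), so Newton's second law along the string gives T − mg cos φ = m v²/r.
cos 62.5° = 0.4617, so T = m(v²/r + g cos φ) = 0.968 × ((3.95)²/1.79 + 9.81 × 0.4617) = 0.968 × (8.716 + (4.530)) = 0.968 × 13.25 = 12.82 N.

12.8 N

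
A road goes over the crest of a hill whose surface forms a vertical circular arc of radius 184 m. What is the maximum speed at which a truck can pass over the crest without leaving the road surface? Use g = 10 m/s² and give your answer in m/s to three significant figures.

At the crest the centre of the circle is below the truck, so the net downward (centripetal) force is mg − N = mv²/r.
The truck leaves the road when N → 0, giving v_max = √(g r) = √(10.0 × 184) = 42.90 m/s.

42.9 m/s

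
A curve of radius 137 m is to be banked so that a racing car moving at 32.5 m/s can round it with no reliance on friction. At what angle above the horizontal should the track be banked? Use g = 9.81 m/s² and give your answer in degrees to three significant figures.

38.2°

With no friction, the horizontal component of the normal force provides the centripetal force: N sinθ = mv²/r, while N cosθ = mg vertically.
Dividing: tanθ = v²/(r g) = (32.5)²/(137 × 9.81) = 1056/1344 = 0.7859.
θ = arctan(0.7859) = 38.16°.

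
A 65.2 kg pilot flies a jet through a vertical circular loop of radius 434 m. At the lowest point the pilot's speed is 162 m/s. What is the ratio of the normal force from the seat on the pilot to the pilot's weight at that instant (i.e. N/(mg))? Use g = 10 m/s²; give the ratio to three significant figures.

7.05

At the bottom, N − mg = mv²/r, so N = m(v²/r + g) and N/(mg) = v²/(rg) + 1 = (162)²/(434 × 10.0) + 1 = 6.047 + 1 = 7.047.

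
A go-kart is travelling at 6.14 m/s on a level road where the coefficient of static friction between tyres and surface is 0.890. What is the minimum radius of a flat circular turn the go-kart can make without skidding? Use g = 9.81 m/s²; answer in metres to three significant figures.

4.32 m

At the limit, μ_s m g = m v²/r, so r_min = v²/(μ_s g) = (6.14)²/(0.890 × 9.81) = 37.70/8.731 = 4.318 m.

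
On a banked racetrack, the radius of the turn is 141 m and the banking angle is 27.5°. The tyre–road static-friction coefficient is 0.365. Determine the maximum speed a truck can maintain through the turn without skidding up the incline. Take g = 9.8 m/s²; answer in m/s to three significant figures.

At the maximum speed, friction acts down the slope at its limiting value f = μN. Radially (horizontal, toward centre): N sinθ + μN cosθ = mv²/r. Vertically: N cosθ − μN sinθ = mg.
Dividing: v² = r g (sinθ + μcosθ)/(cosθ − μsinθ).
sinθ + μcosθ = 0.4617 + 0.365×0.8870 = 0.7855; cosθ − μsinθ = 0.8870 − 0.365×0.4617 = 0.7185.
v² = 141 × 9.8 × 0.7855/0.7185 = 1511 m²/s², so v = 38.87 m/s.

38.9 m/s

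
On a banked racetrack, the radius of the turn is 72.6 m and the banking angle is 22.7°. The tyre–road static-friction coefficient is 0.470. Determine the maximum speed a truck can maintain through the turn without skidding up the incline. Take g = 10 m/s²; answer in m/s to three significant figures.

28.3 m/s

At the maximum speed, friction acts down the slope at its limiting value f = μN. Radially (horizontal, toward centre): N sinθ + μN cosθ = mv²/r. Vertically: N cosθ − μN sinθ = mg.
Dividing: v² = r g (sinθ + μcosθ)/(cosθ − μsinθ).
sinθ + μcosθ = 0.3859 + 0.470×0.9225 = 0.8195; cosθ − μsinθ = 0.9225 − 0.470×0.3859 = 0.7412.
v² = 72.6 × 10.0 × 0.8195/0.7412 = 802.7 m²/s², so v = 28.33 m/s.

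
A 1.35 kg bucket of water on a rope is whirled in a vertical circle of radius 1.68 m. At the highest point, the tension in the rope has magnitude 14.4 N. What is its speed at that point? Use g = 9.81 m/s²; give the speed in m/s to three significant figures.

At the top, T + mg = mv²/r, so v = √(r(T/m + g)) = √(1.68 × (14.4/1.35 + 9.81)) = √(1.68 × 20.48) = √34.40 = 5.865 m/s.

5.87 m/s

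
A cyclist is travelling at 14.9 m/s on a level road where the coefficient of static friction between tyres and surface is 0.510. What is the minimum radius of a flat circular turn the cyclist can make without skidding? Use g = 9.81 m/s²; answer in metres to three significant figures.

At the limit, μ_s m g = m v²/r, so r_min = v²/(μ_s g) = (14.9)²/(0.510 × 9.81) = 222.0/5.003 = 44.37 m.

44.4 m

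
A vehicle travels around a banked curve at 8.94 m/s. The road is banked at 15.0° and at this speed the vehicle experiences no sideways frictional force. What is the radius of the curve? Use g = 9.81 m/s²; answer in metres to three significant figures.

Frictionless banking: tanθ = v²/(rg), so r = v²/(g tanθ).
r = (8.94)²/(9.81 × tan 15.0°) = 79.92/(9.81 × 0.2679) = 79.92/2.629 = 30.41 m.

30.4 m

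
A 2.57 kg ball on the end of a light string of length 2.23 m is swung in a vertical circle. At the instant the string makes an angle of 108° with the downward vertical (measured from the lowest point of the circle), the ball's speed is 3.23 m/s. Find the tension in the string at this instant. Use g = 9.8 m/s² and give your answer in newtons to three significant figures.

Take the radial direction toward the centre of the circle as positive. The component of the weight along the string toward the centre is −mg cos φ (φ measured from the bottom), so Newton's second law along the string gives T − mg cos φ = m v²/r.
cos 108° = -0.3090, so T = m(v²/r + g cos φ) = 2.57 × ((3.23)²/2.23 + 9.8 × -0.3090) = 2.57 × (4.678 + (-3.028)) = 2.57 × 1.650 = 4.241 N.

4.24 N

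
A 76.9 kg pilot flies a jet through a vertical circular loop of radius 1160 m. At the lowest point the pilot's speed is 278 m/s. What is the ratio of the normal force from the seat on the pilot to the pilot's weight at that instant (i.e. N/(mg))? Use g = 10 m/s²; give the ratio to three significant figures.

At the bottom, N − mg = mv²/r, so N = m(v²/r + g) and N/(mg) = v²/(rg) + 1 = (278)²/(1160 × 10.0) + 1 = 6.662 + 1 = 7.662.

7.66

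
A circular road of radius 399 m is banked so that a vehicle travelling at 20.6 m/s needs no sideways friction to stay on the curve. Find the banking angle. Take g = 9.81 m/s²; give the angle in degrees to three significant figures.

6.19°

For a frictionless banked turn: horizontally N sinθ = mv²/r and vertically N cosθ = mg.
Dividing: tanθ = v²/(r g) = (20.6)²/(399 × 9.81) = 424.4/3914 = 0.1084.
θ = arctan(0.1084) = 6.188°.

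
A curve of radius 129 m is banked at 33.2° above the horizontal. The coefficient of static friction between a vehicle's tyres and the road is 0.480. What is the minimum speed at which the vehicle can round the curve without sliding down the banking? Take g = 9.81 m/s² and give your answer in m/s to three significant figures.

At the minimum speed, friction acts up the slope at its limiting value f = μN. Radially (horizontal, toward centre): N sinθ − μN cosθ = mv²/r. Vertically: N cosθ + μN sinθ = mg.
Dividing: v² = r g (sinθ − μcosθ)/(cosθ + μsinθ).
sinθ − μcosθ = 0.5476 − 0.480×0.8368 = 0.1459; cosθ + μsinθ = 0.8368 + 0.480×0.5476 = 1.100.
v² = 129 × 9.81 × 0.1459/1.100 = 167.9 m²/s², so v = 12.96 m/s.

13.0 m/s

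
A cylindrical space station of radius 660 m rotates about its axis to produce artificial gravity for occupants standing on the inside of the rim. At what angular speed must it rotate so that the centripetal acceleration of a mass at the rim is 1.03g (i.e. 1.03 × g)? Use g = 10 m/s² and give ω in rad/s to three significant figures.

0.125 rad/s

Centripetal acceleration a_c = ω²r. Setting ω²r = 1.03g:
ω = √(1.03g / r) = √(1.03 × 10.0 / 660) = √0.01561 = 0.1249 rad/s.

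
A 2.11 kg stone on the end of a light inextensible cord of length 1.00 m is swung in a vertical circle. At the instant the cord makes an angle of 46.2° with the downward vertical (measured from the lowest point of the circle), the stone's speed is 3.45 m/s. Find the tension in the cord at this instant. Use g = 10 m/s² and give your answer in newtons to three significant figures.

Take the radial direction toward the centre of the circle as positive. The component of the weight along the string toward the centre is −mg cos φ (φ measured from the bottom), so Newton's second law along the string gives T − mg cos φ = m v²/r.
cos 46.2° = 0.6921, so T = m(v²/r + g cos φ) = 2.11 × ((3.45)²/1.00 + 10.0 × 0.6921) = 2.11 × (11.90 + (6.921)) = 2.11 × 18.82 = 39.72 N.

39.7 N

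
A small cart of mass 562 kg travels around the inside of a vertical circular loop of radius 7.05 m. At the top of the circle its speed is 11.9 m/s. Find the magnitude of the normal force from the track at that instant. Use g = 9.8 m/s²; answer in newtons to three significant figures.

5780 N

At the top, both N and the weight mg point inward (toward the centre), so N + mg = mv²/r.
N = m(v²/r − g) = 562 × ((11.9)²/7.05 − 9.8) = 562 × (20.09 − 9.8) = 562 × 10.29 = 5781 N.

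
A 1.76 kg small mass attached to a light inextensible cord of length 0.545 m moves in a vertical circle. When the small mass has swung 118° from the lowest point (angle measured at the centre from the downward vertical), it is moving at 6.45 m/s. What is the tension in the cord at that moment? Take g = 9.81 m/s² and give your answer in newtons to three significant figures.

Take the radial direction toward the centre of the circle as positive. The component of the weight along the string toward the centre is −mg cos φ (φ measured from the bottom), so Newton's second law along the string gives T − mg cos φ = m v²/r.
cos 118° = -0.4695, so T = m(v²/r + g cos φ) = 1.76 × ((6.45)²/0.545 + 9.81 × -0.4695) = 1.76 × (76.33 + (-4.606)) = 1.76 × 71.73 = 126.2 N.

126 N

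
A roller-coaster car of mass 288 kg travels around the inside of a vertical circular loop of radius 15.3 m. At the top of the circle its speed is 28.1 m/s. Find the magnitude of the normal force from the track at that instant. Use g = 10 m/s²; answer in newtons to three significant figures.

At the top, both N and the weight mg point inward (toward the centre), so N + mg = mv²/r.
N = m(v²/r − g) = 288 × ((28.1)²/15.3 − 10.0) = 288 × (51.61 − 10.0) = 288 × 41.61 = 11980 N.

12000 N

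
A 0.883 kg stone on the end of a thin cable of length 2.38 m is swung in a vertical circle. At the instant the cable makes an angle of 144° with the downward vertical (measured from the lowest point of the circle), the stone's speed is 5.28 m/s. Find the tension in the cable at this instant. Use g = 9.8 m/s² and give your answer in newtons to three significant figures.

Take the radial direction toward the centre of the circle as positive. The component of the weight along the string toward the centre is −mg cos φ (φ measured from the bottom), so Newton's second law along the string gives T − mg cos φ = m v²/r.
cos 144° = -0.8090, so T = m(v²/r + g cos φ) = 0.883 × ((5.28)²/2.38 + 9.8 × -0.8090) = 0.883 × (11.71 + (-7.928)) = 0.883 × 3.785 = 3.342 N.

3.34 N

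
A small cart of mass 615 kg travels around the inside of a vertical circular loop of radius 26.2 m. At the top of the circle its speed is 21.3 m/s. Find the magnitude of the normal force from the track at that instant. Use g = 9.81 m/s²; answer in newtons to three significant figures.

At the top, both N and the weight mg point inward (toward the centre), so N + mg = mv²/r.
N = m(v²/r − g) = 615 × ((21.3)²/26.2 − 9.81) = 615 × (17.32 − 9.81) = 615 × 7.506 = 4616 N.

4620 N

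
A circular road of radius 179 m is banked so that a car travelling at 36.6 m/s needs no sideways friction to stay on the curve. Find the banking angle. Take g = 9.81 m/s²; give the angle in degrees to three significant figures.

37.3°

With no friction, the horizontal component of the normal force provides the centripetal force: N sinθ = mv²/r, while N cosθ = mg vertically.
Dividing: tanθ = v²/(r g) = (36.6)²/(179 × 9.81) = 1340/1756 = 0.7629.
θ = arctan(0.7629) = 37.34°.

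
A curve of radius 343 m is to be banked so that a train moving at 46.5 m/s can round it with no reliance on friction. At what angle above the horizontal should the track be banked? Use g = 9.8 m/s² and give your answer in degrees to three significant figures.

32.8°

With no friction, the horizontal component of the normal force provides the centripetal force: N sinθ = mv²/r, while N cosθ = mg vertically.
Dividing: tanθ = v²/(r g) = (46.5)²/(343 × 9.8) = 2162/3361 = 0.6433.
θ = arctan(0.6433) = 32.75°.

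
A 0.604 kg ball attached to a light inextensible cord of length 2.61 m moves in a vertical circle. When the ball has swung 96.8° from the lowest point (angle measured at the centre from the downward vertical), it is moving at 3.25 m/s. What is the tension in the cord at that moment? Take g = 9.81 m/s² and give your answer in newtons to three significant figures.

Take the radial direction toward the centre of the circle as positive. The component of the weight along the string toward the centre is −mg cos φ (φ measured from the bottom), so Newton's second law along the string gives T − mg cos φ = m v²/r.
cos 96.8° = -0.1184, so T = m(v²/r + g cos φ) = 0.604 × ((3.25)²/2.61 + 9.81 × -0.1184) = 0.604 × (4.047 + (-1.162)) = 0.604 × 2.885 = 1.743 N.

1.74 N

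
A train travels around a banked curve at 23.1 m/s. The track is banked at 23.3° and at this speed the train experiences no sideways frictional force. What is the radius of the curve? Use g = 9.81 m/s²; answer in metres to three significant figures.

Frictionless banking: tanθ = v²/(rg), so r = v²/(g tanθ).
r = (23.1)²/(9.81 × tan 23.3°) = 533.6/(9.81 × 0.4307) = 533.6/4.225 = 126.3 m.

126 m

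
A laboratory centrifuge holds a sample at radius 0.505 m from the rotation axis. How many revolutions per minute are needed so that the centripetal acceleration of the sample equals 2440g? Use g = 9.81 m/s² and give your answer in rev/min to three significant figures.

Require ω²r = 2440g, so ω = √(2440 × 9.81/0.505) = 217.7 rad/s.
In rev/min: ω × 60/(2π) = 217.7 × 60/(2π) = 2079 rev/min.

2080 rev/min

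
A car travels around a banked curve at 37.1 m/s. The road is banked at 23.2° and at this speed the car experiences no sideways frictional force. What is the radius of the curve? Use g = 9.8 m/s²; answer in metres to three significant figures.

Frictionless banking: tanθ = v²/(rg), so r = v²/(g tanθ).
r = (37.1)²/(9.8 × tan 23.2°) = 1376/(9.8 × 0.4286) = 1376/4.200 = 327.7 m.

328 m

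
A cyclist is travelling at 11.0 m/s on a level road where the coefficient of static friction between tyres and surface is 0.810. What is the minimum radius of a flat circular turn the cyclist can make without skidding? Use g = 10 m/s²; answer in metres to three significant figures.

14.9 m

At the limit, μ_s m g = m v²/r, so r_min = v²/(μ_s g) = (11.0)²/(0.810 × 10.0) = 121.0/8.100 = 14.94 m.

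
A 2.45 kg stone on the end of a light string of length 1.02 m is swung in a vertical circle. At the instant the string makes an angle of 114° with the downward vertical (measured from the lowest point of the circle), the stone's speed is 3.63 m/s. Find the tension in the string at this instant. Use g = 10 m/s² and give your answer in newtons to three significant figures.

Take the radial direction toward the centre of the circle as positive. The component of the weight along the string toward the centre is −mg cos φ (φ measured from the bottom), so Newton's second law along the string gives T − mg cos φ = m v²/r.
cos 114° = -0.4067, so T = m(v²/r + g cos φ) = 2.45 × ((3.63)²/1.02 + 10.0 × -0.4067) = 2.45 × (12.92 + (-4.067)) = 2.45 × 8.851 = 21.69 N.

21.7 N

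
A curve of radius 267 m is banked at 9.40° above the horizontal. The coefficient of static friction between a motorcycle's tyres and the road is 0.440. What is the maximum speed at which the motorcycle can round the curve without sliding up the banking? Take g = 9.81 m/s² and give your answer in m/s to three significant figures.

At the maximum speed, friction acts down the slope at its limiting value f = μN. Radially (horizontal, toward centre): N sinθ + μN cosθ = mv²/r. Vertically: N cosθ − μN sinθ = mg.
Dividing: v² = r g (sinθ + μcosθ)/(cosθ − μsinθ).
sinθ + μcosθ = 0.1633 + 0.440×0.9866 = 0.5974; cosθ − μsinθ = 0.9866 − 0.440×0.1633 = 0.9147.
v² = 267 × 9.81 × 0.5974/0.9147 = 1711 m²/s², so v = 41.36 m/s.

41.4 m/s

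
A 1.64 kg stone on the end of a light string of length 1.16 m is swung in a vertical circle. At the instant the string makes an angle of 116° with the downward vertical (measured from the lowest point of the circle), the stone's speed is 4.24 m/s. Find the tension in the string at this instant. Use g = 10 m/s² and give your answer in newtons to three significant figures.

18.2 N

Take the radial direction toward the centre of the circle as positive. The component of the weight along the string toward the centre is −mg cos φ (φ measured from the bottom), so Newton's second law along the string gives T − mg cos φ = m v²/r.
cos 116° = -0.4384, so T = m(v²/r + g cos φ) = 1.64 × ((4.24)²/1.16 + 10.0 × -0.4384) = 1.64 × (15.50 + (-4.384)) = 1.64 × 11.11 = 18.23 N.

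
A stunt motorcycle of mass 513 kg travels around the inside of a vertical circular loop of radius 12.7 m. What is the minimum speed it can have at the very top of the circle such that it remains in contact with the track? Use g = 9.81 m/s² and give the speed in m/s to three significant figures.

At the highest point the centre is directly below, so both the weight and N act inward: N + mg = mv²/r.
At minimum speed N → 0, so mg = mv_min²/r ⇒ v_min = √(g r) = √(9.81 × 12.7) = 11.16 m/s.

11.2 m/s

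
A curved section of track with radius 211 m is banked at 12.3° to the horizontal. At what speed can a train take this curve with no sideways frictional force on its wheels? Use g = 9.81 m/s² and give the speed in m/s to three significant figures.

21.2 m/s

On a frictionless banked curve, N sinθ = mv²/r and N cosθ = mg, so tanθ = v²/(rg).
v = √(r g tanθ) = √(211 × 9.81 × tan 12.3°) = √(211 × 9.81 × 0.2180) = √451.3 = 21.24 m/s.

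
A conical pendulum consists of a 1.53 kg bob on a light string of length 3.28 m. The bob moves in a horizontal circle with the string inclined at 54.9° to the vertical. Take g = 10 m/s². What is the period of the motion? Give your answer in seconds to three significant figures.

2.73 s

r = L sinθ = 2.684 m. From T sinθ = mω²r and T cosθ = mg: tanθ = ω²r/g, so ω² = g tanθ / r = g/(L cosθ).
ω = √(g/(L cosθ)) = √(10.0/(3.28 × 0.5750)) = √5.302 = 2.303 rad/s.
Period = 2π/ω = 2.729 s.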